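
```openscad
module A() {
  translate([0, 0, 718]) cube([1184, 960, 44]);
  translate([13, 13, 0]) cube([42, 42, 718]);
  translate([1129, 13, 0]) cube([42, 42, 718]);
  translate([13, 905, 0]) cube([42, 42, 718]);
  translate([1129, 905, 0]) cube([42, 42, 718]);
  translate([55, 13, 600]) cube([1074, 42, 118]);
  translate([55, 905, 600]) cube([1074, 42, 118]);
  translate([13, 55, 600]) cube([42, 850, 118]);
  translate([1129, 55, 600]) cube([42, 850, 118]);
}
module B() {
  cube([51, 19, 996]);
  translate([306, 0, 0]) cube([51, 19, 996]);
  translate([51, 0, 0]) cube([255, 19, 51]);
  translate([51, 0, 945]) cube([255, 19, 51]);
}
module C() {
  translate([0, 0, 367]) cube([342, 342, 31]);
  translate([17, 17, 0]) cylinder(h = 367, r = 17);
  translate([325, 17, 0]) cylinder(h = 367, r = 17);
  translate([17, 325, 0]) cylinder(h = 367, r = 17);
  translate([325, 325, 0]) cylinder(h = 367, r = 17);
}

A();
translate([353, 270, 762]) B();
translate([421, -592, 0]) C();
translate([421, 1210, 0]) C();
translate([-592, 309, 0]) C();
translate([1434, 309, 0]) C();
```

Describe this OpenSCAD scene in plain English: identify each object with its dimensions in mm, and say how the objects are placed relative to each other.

A is a rectangular dining table. The top is 1184×960×44 mm with its upper surface at z = 762 mm. It stands on four 42×42 mm square legs, each inset 13 mm from the nearest pair of top edges, running from the floor to the underside of the top. Four apron rails, 42 mm thick and 118 mm tall, run between adjacent legs with their top edges flush with the underside of the top and their outer faces flush with the legs' outer faces.

B is a rectangular picture frame lying in the x–z plane (depth along y). The opening is 255 mm wide (x) by 894 mm tall (z), surrounded by a border 51 mm wide on all four sides. The frame is 19 mm deep and is made of two full-height vertical stiles with two horizontal rails fitted between them.

C is a four-legged stool. The seat is 342×342 mm, 31 mm thick, top at z = 398 mm. It stands on four round legs, each 34 mm in diameter, from z = 0 to the seat underside, each leg's axis is inset half a diameter from the nearest pair of seat edges (so the leg's bounding box is flush with the corner).

The picture frame is on top of the table. Four stools sit around the table at the −y, +y, −x, +x sides.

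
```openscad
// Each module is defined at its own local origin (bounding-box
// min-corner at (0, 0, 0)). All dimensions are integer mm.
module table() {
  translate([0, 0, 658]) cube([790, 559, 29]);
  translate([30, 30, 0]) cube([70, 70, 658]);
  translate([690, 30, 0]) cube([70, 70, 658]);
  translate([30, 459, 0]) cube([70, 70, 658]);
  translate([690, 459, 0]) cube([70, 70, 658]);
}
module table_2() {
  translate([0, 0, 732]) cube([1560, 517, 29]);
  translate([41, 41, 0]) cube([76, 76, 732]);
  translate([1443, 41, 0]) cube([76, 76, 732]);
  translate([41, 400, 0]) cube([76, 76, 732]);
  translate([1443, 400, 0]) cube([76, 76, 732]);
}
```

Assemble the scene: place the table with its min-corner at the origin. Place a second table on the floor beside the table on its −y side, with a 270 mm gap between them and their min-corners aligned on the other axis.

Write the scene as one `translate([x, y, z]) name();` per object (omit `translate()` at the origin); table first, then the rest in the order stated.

table();
translate([0, -787, 0]) table_2();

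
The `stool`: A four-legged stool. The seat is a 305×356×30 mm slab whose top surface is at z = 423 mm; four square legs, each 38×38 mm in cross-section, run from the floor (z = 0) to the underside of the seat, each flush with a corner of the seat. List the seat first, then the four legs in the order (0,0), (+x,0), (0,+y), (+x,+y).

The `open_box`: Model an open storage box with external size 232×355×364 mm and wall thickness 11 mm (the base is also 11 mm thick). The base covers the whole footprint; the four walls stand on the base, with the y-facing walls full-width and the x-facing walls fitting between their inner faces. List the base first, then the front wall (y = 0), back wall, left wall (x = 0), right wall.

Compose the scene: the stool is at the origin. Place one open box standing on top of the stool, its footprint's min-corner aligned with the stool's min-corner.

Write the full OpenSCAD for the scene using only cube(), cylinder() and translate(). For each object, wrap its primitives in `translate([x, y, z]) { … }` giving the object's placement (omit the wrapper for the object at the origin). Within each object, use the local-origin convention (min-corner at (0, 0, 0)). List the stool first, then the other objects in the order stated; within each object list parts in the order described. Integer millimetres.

translate([0, 0, 393]) cube([305, 356, 30]);
cube([38, 38, 393]);
translate([267, 0, 0]) cube([38, 38, 393]);
translate([0, 318, 0]) cube([38, 38, 393]);
translate([267, 318, 0]) cube([38, 38, 393]);
translate([0, 0, 423]) {
  cube([232, 355, 11]);
  translate([0, 0, 11]) cube([232, 11, 353]);
  translate([0, 344, 11]) cube([232, 11, 353]);
  translate([0, 11, 11]) cube([11, 333, 353]);
  translate([221, 11, 11]) cube([11, 333, 353]);
}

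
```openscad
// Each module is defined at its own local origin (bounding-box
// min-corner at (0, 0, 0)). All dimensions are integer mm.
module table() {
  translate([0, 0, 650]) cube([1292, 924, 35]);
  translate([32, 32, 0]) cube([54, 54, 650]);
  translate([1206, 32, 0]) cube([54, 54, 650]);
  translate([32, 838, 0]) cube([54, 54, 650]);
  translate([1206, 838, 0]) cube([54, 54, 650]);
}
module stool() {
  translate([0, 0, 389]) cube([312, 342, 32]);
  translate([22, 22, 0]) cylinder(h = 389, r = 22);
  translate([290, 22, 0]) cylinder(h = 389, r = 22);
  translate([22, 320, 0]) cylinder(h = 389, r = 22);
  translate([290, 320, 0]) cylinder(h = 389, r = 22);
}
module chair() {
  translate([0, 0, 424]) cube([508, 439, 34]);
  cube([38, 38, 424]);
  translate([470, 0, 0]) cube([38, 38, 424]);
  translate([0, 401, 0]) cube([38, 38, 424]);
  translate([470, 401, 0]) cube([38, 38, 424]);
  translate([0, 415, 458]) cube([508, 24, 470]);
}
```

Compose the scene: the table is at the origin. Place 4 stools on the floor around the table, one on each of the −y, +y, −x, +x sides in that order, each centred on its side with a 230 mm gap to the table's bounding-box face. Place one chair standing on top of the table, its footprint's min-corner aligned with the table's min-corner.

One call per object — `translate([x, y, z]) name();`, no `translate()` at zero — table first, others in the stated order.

table();
translate([490, -572, 0]) stool();
translate([490, 1154, 0]) stool();
translate([-542, 291, 0]) stool();
translate([1522, 291, 0]) stool();
translate([0, 0, 685]) chair();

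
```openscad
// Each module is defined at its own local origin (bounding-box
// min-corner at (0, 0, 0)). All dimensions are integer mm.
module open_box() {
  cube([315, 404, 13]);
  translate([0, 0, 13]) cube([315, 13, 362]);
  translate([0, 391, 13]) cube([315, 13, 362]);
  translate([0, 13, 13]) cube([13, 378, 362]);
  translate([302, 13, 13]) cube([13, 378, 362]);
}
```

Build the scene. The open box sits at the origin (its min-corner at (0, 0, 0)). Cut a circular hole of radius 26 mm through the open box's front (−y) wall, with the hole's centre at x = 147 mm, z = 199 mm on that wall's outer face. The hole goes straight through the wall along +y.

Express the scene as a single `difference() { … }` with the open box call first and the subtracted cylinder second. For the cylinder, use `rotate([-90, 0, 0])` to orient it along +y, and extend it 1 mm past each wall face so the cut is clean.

difference() {
  open_box();
  translate([147, -1, 199]) rotate([-90, 0, 0]) cylinder(h = 15, r = 26);
}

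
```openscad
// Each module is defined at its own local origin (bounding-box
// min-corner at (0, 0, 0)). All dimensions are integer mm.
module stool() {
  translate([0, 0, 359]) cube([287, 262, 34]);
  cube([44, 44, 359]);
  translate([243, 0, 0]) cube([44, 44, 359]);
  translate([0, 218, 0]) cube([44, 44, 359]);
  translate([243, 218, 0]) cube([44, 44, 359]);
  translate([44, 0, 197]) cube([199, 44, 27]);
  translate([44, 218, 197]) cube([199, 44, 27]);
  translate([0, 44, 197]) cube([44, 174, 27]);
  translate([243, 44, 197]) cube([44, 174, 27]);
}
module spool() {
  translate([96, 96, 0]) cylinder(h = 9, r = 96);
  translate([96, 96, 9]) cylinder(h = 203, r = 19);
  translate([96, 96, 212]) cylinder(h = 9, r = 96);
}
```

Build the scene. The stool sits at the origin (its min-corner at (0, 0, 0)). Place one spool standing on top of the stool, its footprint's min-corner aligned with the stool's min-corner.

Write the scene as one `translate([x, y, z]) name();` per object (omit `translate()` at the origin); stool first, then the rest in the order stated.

stool();
translate([0, 0, 393]) spool();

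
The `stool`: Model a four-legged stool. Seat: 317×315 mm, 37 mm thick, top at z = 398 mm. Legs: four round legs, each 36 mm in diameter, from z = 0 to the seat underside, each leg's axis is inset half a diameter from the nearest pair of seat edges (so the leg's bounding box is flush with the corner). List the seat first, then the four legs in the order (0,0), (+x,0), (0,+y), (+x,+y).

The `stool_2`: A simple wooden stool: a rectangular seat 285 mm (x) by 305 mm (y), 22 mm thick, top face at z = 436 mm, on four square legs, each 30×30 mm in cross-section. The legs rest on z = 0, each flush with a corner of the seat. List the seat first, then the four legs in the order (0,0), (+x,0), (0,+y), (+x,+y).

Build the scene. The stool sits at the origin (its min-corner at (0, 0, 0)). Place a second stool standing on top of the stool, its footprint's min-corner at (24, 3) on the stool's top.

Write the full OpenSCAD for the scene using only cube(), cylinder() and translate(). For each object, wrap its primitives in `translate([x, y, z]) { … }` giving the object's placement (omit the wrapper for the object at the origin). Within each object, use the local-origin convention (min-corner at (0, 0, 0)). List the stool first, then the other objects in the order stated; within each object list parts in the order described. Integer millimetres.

translate([0, 0, 361]) cube([317, 315, 37]);
translate([18, 18, 0]) cylinder(h = 361, r = 18);
translate([299, 18, 0]) cylinder(h = 361, r = 18);
translate([18, 297, 0]) cylinder(h = 361, r = 18);
translate([299, 297, 0]) cylinder(h = 361, r = 18);
translate([24, 3, 398]) {
  translate([0, 0, 414]) cube([285, 305, 22]);
  cube([30, 30, 414]);
  translate([255, 0, 0]) cube([30, 30, 414]);
  translate([0, 275, 0]) cube([30, 30, 414]);
  translate([255, 275, 0]) cube([30, 30, 414]);
}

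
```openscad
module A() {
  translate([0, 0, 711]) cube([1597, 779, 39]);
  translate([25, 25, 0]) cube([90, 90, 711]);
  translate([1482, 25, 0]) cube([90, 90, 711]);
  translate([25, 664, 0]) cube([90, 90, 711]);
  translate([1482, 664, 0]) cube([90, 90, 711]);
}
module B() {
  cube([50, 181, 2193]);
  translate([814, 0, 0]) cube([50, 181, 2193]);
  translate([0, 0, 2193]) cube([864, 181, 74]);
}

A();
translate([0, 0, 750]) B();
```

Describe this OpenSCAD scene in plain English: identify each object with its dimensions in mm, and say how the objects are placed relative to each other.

A is a table with a 1597×779 mm rectangular top, 39 mm thick, top surface at z = 750 mm, supported by four 90×90 mm square legs, each inset 25 mm from the nearest pair of top edges, running from the floor.

B is a door frame. The clear opening is 764 mm wide and 2193 mm high. Two 50 mm wide jambs, 181 mm deep, stand either side of the opening from the floor to the top of the opening. A 74 mm thick head sits across the top of both jambs, spanning the full outside width of the frame.

The door frame is on top of the table.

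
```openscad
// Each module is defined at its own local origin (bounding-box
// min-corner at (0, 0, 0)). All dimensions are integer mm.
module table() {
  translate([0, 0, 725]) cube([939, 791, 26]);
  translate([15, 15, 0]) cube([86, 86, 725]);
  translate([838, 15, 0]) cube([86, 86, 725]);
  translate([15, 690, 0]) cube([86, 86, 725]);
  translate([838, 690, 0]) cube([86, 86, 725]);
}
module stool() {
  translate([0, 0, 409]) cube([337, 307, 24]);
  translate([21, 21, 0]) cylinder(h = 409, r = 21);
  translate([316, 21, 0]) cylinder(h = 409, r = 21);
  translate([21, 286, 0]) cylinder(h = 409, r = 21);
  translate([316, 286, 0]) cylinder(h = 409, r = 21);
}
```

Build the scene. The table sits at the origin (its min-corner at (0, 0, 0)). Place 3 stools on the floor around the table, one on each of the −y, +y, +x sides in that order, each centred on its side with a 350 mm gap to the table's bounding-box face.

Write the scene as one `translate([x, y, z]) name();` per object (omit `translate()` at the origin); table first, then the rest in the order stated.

table();
translate([301, -657, 0]) stool();
translate([301, 1141, 0]) stool();
translate([1289, 242, 0]) stool();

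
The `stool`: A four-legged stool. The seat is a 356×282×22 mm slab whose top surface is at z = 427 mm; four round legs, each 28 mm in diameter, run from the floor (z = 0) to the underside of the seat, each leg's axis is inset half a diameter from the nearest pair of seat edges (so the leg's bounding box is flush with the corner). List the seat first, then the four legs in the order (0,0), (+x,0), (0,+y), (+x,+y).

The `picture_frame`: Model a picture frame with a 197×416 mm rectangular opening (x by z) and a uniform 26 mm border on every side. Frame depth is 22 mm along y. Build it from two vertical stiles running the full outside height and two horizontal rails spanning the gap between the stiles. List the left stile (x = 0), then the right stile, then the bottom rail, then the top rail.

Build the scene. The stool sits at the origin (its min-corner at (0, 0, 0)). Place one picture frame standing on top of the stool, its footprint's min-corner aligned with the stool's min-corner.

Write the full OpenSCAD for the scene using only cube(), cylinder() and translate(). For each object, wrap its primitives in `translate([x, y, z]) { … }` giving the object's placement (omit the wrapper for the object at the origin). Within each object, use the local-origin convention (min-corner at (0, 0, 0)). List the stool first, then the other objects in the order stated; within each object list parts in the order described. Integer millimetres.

translate([0, 0, 405]) cube([356, 282, 22]);
translate([14, 14, 0]) cylinder(h = 405, r = 14);
translate([342, 14, 0]) cylinder(h = 405, r = 14);
translate([14, 268, 0]) cylinder(h = 405, r = 14);
translate([342, 268, 0]) cylinder(h = 405, r = 14);
translate([0, 0, 427]) {
  cube([26, 22, 468]);
  translate([223, 0, 0]) cube([26, 22, 468]);
  translate([26, 0, 0]) cube([197, 22, 26]);
  translate([26, 0, 442]) cube([197, 22, 26]);
}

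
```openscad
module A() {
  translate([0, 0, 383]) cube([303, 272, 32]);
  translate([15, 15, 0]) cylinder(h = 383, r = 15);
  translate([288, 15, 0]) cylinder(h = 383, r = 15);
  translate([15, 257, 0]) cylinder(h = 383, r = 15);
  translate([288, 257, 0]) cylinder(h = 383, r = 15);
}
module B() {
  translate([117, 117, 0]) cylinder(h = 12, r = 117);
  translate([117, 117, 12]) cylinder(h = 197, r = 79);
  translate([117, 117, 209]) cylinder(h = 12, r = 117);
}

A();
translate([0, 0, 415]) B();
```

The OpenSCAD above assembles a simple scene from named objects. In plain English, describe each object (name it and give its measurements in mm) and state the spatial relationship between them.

A is a four-legged stool. The seat is a 303×272×32 mm slab whose top surface is at z = 415 mm; four round legs, each 30 mm in diameter, run from the floor (z = 0) to the underside of the seat, each leg's axis is inset half a diameter from the nearest pair of seat edges (so the leg's bounding box is flush with the corner).

B is a spool: two coaxial disc flanges of radius 117 mm and thickness 12 mm, joined by a core cylinder of radius 79 mm and height 197 mm. The lower flange rests on z = 0 and the three cylinders share a vertical axis.

The spool is on top of the stool.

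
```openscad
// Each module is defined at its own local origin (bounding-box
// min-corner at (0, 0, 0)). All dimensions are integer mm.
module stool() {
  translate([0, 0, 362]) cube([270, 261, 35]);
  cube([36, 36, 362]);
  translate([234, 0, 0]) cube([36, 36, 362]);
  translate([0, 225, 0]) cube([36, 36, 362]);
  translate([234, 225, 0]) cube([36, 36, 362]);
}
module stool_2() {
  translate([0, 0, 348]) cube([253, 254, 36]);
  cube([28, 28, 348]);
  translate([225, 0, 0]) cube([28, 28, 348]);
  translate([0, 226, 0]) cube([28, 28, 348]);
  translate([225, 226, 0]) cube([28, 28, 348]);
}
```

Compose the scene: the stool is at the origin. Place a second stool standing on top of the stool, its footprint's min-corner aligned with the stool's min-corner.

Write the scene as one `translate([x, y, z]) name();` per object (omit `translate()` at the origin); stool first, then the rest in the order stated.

stool();
translate([0, 0, 397]) stool_2();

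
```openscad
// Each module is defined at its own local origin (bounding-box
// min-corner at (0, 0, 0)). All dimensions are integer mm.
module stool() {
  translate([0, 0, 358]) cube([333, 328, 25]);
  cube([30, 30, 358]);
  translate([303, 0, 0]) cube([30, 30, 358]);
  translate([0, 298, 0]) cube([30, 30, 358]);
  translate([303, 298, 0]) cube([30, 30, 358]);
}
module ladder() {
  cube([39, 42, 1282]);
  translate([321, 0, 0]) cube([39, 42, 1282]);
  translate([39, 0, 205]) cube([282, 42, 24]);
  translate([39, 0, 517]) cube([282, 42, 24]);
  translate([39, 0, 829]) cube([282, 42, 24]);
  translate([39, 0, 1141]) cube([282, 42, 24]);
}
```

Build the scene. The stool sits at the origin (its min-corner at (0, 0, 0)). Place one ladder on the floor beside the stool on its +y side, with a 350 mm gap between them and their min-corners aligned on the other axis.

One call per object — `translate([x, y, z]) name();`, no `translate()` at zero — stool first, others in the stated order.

stool();
translate([0, 678, 0]) ladder();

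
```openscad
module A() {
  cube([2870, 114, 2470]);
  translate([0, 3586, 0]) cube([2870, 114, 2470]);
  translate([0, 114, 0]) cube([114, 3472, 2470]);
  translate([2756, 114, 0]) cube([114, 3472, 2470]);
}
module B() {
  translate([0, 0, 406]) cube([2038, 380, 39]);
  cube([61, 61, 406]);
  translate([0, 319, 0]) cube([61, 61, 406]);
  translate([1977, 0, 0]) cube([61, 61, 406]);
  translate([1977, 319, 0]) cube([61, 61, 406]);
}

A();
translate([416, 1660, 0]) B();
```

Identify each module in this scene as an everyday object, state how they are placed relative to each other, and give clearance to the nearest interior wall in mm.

A is a house frame. B is a bench. The bench sits inside the house frame, centred. The clearance to the nearest interior wall is 302 mm.

Clearances: x = 302, y = 1546; minimum 302 mm.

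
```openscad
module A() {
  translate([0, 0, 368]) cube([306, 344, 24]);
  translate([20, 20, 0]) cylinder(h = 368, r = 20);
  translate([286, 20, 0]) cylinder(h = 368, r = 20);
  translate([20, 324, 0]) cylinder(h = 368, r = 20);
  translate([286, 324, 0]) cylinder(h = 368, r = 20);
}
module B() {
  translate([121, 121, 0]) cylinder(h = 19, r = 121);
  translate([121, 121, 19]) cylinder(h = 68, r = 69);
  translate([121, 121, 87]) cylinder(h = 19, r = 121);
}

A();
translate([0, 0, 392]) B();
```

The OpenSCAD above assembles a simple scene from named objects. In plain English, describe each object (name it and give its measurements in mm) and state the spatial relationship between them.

A is a four-legged stool. The seat is a 306×344×24 mm slab whose top surface is at z = 392 mm; four round legs, each 40 mm in diameter, run from the floor (z = 0) to the underside of the seat, each leg's axis is inset half a diameter from the nearest pair of seat edges (so the leg's bounding box is flush with the corner).

B is a spool: two coaxial disc flanges of radius 121 mm and thickness 19 mm, joined by a core cylinder of radius 69 mm and height 68 mm. The lower flange rests on z = 0 and the three cylinders share a vertical axis.

The spool is on top of the stool.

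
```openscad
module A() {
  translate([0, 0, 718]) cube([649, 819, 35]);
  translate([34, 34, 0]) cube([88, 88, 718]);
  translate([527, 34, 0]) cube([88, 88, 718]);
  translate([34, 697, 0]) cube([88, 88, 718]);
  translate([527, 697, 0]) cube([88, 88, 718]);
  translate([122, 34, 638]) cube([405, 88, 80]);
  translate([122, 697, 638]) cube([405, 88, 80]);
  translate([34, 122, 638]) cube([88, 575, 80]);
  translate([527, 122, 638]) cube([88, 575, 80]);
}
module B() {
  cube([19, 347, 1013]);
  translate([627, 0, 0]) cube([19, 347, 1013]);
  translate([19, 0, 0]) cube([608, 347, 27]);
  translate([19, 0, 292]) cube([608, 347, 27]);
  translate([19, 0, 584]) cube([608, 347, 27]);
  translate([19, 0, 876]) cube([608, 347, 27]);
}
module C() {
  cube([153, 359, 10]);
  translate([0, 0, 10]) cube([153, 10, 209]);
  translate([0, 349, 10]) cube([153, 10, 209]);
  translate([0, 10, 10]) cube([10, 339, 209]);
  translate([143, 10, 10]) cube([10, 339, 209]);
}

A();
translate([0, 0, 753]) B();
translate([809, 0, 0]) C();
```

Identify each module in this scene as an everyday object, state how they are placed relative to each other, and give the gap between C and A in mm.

A is a table. B is a bookshelf. C is an open box. The bookshelf is on top of the table. The open box is on the floor beside the table on its +x side. The gap between the open box and the table is 160 mm.

The open box's nearest face is 160 mm from the table's +x face.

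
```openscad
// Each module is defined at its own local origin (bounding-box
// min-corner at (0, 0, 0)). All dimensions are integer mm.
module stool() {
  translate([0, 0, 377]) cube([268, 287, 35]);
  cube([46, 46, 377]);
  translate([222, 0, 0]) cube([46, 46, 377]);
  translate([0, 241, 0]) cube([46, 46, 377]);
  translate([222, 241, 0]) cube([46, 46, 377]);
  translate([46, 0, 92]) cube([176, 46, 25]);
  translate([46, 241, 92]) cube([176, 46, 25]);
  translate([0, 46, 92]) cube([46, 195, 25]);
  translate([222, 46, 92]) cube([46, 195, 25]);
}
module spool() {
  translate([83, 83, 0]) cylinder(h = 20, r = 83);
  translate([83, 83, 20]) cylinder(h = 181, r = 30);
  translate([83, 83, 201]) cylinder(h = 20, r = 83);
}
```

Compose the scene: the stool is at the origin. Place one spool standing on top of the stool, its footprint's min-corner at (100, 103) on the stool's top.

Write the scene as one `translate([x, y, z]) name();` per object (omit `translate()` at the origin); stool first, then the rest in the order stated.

stool();
translate([100, 103, 412]) spool();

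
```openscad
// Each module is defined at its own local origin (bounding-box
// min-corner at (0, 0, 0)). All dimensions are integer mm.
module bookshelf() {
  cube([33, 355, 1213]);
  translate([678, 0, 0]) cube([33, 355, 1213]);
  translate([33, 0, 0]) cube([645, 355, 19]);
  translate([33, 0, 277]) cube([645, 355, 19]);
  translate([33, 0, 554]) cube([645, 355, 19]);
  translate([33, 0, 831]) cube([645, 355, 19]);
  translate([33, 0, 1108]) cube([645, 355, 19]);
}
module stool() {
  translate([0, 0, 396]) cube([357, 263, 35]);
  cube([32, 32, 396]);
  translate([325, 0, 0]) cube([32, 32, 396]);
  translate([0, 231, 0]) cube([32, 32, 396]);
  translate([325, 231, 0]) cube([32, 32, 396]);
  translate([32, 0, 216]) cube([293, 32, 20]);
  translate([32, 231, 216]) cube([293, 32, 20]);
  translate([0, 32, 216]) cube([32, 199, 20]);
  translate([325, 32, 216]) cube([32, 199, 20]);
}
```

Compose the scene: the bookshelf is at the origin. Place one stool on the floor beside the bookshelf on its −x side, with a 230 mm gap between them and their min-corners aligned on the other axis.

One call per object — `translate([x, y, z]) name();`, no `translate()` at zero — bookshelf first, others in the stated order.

bookshelf();
translate([-587, 0, 0]) stool();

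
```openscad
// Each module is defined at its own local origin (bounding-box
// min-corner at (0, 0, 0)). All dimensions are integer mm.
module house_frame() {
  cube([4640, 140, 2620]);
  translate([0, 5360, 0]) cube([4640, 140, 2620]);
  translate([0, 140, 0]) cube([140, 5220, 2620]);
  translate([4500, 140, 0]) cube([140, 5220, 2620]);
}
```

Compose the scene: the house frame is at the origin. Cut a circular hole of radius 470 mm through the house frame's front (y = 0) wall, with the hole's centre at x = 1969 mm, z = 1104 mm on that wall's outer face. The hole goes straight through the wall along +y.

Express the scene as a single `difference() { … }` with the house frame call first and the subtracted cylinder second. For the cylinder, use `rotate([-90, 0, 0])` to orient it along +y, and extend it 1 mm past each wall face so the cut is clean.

difference() {
  house_frame();
  translate([1969, -1, 1104]) rotate([-90, 0, 0]) cylinder(h = 142, r = 470);
}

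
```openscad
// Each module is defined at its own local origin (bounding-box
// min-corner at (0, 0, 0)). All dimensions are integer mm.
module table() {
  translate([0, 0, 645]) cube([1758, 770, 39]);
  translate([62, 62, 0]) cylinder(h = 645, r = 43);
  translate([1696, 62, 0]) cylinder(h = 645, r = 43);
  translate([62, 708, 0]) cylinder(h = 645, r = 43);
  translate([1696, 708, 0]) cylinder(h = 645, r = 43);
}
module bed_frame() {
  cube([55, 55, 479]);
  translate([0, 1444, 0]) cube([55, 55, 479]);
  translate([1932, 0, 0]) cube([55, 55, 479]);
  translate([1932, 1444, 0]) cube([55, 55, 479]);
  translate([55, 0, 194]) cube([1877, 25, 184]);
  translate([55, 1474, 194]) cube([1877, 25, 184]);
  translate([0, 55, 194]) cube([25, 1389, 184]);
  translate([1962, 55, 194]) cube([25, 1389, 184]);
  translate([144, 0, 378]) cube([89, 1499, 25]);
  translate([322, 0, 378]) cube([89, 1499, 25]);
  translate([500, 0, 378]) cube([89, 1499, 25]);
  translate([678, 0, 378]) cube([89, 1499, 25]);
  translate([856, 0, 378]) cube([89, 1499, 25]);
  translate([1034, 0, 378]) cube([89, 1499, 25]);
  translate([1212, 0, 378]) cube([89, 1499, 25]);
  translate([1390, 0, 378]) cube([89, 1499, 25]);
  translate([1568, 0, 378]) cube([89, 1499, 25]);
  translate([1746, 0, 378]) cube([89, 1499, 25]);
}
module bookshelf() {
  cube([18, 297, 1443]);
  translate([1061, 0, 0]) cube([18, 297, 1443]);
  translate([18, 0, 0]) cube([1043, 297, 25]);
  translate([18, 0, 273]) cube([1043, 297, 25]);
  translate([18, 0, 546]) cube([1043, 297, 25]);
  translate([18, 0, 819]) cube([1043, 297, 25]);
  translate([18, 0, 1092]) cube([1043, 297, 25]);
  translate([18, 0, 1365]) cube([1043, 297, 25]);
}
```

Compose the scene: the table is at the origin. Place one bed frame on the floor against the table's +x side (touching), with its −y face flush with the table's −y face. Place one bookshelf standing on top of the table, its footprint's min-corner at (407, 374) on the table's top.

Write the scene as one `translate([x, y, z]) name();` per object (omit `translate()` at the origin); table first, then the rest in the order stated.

table();
translate([1758, 0, 0]) bed_frame();
translate([407, 374, 684]) bookshelf();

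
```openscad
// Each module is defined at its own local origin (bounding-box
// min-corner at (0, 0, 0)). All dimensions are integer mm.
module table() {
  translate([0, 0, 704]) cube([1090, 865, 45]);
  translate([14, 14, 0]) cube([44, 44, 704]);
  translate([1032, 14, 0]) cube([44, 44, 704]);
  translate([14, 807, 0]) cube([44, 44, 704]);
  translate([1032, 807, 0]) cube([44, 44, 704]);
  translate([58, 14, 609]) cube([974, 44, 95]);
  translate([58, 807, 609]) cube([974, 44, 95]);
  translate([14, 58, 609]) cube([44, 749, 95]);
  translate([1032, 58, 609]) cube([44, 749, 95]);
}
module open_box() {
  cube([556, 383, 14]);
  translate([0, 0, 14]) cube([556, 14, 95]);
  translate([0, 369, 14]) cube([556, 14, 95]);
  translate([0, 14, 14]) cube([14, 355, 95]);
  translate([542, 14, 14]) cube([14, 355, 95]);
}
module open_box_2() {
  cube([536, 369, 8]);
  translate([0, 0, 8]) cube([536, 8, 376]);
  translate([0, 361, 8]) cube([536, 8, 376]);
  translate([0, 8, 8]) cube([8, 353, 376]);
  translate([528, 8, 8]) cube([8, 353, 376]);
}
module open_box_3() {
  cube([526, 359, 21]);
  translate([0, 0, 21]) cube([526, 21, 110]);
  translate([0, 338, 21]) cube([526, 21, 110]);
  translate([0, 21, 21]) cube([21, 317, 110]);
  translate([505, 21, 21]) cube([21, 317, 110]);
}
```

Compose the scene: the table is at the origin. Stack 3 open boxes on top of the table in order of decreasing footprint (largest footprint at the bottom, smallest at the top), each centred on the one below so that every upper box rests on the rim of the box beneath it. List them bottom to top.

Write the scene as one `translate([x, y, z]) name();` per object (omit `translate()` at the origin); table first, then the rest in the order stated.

table();
translate([267, 241, 749]) open_box();
translate([277, 248, 858]) open_box_2();
translate([282, 253, 1242]) open_box_3();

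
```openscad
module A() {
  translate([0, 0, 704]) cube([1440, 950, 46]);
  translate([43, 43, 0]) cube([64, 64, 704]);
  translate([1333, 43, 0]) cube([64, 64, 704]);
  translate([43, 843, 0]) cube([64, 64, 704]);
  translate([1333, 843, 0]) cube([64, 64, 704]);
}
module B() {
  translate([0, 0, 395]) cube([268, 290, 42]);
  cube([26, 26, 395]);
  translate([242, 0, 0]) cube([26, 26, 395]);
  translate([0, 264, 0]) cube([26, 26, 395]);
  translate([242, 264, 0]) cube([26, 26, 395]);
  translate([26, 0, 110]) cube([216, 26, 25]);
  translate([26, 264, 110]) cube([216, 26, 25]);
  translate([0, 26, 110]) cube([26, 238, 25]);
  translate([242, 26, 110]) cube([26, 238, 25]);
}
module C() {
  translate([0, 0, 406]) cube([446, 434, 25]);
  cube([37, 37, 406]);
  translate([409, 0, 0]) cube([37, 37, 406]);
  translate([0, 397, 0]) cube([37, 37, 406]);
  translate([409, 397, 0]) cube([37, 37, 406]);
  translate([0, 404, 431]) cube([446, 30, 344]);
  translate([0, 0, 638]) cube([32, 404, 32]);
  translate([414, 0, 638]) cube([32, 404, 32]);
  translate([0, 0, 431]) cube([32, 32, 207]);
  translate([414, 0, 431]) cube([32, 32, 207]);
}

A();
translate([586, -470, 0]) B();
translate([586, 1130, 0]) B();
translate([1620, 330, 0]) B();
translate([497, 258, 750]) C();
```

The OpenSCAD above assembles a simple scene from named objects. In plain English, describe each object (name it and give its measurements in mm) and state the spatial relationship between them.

A is a table with a 1440×950 mm rectangular top, 46 mm thick, top surface at z = 750 mm, supported by four 64×64 mm square legs, each inset 43 mm from the nearest pair of top edges, running from the floor.

B is a four-legged stool. The seat is a 268×290×42 mm slab whose top surface is at z = 437 mm; four square legs, each 26×26 mm in cross-section, run from the floor (z = 0) to the underside of the seat, each flush with a corner of the seat. Four stretchers, 26 mm wide and 25 mm tall, connect adjacent legs with their undersides at z = 110 mm, each running between the inner faces of the legs it joins and aligned with the legs' outer faces on the other axis.

C is a chair. The seat is a 446×434×25 mm slab with its top at z = 431 mm, on four 37×37 mm corner legs (flush with the seat edges, standing on z = 0). A flat backrest 30 mm thick, 344 mm tall, spans the full seat width and rises from the seat top along its +y edge, rear face flush with the rear of the seat. Two armrests of 32×32 mm section run along each side from the seat's front edge to the front of the backrest, top faces 239 mm above the seat top and outer faces flush with the seat's x-edges; a 32×32 mm post under the front of each armrest stands on the seat at the front corner.

Three stools sit around the table at the −y, +y, +x sides. The chair is on top of the table, centred.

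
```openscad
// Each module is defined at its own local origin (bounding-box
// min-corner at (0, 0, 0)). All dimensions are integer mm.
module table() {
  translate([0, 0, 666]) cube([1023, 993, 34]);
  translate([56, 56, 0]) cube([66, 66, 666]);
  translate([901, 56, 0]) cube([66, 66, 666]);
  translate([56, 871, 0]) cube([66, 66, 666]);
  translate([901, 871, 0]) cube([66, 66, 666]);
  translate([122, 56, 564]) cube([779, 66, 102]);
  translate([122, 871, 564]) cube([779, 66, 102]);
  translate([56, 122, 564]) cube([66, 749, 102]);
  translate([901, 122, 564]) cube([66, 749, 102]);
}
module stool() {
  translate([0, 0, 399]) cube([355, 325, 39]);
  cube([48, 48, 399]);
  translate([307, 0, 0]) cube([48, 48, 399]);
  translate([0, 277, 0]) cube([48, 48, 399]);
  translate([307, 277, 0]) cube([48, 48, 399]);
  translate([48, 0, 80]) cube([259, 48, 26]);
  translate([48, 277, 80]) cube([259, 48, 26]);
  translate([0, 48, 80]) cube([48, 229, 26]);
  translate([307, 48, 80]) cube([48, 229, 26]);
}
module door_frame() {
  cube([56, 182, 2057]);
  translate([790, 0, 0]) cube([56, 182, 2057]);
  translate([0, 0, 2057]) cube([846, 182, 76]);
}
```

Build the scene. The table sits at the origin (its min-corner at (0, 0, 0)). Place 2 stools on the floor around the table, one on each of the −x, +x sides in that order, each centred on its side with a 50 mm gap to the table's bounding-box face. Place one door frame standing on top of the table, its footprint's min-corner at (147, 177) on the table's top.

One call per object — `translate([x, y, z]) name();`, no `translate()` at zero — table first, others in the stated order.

table();
translate([-405, 334, 0]) stool();
translate([1073, 334, 0]) stool();
translate([147, 177, 700]) door_frame();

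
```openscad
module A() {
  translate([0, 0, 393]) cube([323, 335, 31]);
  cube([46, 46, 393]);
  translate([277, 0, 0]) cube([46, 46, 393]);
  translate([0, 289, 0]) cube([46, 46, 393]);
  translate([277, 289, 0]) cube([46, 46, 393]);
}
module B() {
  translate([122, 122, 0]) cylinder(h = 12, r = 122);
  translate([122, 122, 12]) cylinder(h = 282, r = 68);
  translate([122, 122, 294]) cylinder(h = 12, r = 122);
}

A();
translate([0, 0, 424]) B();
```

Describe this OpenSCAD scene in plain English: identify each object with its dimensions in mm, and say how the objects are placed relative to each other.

A is a simple wooden stool: a rectangular seat 323 mm (x) by 335 mm (y), 31 mm thick, top face at z = 424 mm, on four square legs, each 46×46 mm in cross-section. The legs rest on z = 0, each flush with a corner of the seat.

B is a spool: two coaxial disc flanges of radius 122 mm and thickness 12 mm, joined by a core cylinder of radius 68 mm and height 282 mm. The lower flange rests on z = 0 and the three cylinders share a vertical axis.

The spool is on top of the stool.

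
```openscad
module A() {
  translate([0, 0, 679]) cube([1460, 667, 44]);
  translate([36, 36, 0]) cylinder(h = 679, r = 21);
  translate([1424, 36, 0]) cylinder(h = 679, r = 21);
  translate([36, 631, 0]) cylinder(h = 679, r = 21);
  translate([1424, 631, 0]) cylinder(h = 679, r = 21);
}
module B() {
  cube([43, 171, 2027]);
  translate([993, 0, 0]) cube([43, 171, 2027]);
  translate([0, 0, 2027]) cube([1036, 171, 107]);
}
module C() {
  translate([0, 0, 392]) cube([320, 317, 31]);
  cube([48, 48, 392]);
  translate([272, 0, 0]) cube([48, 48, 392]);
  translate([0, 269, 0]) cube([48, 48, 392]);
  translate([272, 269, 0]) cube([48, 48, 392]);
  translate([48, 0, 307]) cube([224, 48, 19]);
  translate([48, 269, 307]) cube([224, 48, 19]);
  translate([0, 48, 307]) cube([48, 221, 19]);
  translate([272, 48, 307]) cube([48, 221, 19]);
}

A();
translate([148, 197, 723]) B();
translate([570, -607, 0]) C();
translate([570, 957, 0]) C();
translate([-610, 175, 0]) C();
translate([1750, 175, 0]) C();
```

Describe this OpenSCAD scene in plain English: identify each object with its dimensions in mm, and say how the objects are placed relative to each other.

A is a rectangular dining table. The top is 1460×667×44 mm with its upper surface at z = 723 mm. It stands on four round legs of 42 mm diameter, each leg's bounding box inset 15 mm from the nearest pair of top edges, running from the floor to the underside of the top.

B is a rectangular door frame: two vertical jambs of 43×171 mm section, 2027 mm tall, with a clear opening 950 mm wide between their inner faces. A header 107 mm tall and 171 mm deep lies on top of the jambs and spans the full outside width.

C is a four-legged stool. The seat is a 320×317×31 mm slab whose top surface is at z = 423 mm; four square legs, each 48×48 mm in cross-section, run from the floor (z = 0) to the underside of the seat, each flush with a corner of the seat. Four stretchers, 48 mm wide and 19 mm tall, connect adjacent legs with their undersides at z = 307 mm, each running between the inner faces of the legs it joins and aligned with the legs' outer faces on the other axis.

The door frame is on top of the table. Four stools sit around the table at the −y, +y, −x, +x sides.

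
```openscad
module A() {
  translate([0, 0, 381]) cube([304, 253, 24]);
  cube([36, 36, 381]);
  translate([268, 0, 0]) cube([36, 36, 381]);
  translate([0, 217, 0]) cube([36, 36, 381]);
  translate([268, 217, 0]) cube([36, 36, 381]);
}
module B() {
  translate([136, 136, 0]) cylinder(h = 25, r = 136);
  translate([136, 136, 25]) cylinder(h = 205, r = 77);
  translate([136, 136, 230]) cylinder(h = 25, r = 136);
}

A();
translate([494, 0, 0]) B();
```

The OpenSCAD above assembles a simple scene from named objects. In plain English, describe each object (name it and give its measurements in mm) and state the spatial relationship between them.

A is a four-legged stool. The seat is a 304×253×24 mm slab whose top surface is at z = 405 mm; four square legs, each 36×36 mm in cross-section, run from the floor (z = 0) to the underside of the seat, each flush with a corner of the seat.

B is a spool: two coaxial disc flanges of radius 136 mm and thickness 25 mm, joined by a core cylinder of radius 77 mm and height 205 mm. The lower flange rests on z = 0 and the three cylinders share a vertical axis.

The spool is on the floor beside the stool on its +x side.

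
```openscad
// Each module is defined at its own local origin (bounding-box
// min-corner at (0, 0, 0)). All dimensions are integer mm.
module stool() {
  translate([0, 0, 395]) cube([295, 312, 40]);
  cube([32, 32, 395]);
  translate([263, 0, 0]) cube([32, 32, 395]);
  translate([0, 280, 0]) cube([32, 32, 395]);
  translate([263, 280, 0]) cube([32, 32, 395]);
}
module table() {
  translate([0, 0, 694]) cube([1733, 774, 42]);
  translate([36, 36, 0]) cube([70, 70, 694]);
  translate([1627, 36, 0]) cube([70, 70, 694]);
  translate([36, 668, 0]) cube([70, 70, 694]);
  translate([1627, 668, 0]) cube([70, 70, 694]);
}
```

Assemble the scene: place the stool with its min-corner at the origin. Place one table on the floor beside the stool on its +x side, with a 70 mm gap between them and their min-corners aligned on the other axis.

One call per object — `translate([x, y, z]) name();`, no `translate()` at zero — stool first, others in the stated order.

stool();
translate([365, 0, 0]) table();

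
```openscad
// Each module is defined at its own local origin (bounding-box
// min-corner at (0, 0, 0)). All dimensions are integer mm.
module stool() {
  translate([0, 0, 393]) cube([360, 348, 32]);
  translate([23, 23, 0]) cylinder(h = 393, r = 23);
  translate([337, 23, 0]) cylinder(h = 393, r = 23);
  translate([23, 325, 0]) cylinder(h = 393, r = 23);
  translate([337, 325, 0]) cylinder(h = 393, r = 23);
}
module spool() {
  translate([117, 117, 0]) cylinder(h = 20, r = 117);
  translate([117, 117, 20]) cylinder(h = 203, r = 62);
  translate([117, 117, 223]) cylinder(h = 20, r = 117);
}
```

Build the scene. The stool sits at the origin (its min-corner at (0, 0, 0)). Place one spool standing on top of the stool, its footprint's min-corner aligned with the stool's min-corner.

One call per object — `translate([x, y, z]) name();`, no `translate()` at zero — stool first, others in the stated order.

stool();
translate([0, 0, 425]) spool();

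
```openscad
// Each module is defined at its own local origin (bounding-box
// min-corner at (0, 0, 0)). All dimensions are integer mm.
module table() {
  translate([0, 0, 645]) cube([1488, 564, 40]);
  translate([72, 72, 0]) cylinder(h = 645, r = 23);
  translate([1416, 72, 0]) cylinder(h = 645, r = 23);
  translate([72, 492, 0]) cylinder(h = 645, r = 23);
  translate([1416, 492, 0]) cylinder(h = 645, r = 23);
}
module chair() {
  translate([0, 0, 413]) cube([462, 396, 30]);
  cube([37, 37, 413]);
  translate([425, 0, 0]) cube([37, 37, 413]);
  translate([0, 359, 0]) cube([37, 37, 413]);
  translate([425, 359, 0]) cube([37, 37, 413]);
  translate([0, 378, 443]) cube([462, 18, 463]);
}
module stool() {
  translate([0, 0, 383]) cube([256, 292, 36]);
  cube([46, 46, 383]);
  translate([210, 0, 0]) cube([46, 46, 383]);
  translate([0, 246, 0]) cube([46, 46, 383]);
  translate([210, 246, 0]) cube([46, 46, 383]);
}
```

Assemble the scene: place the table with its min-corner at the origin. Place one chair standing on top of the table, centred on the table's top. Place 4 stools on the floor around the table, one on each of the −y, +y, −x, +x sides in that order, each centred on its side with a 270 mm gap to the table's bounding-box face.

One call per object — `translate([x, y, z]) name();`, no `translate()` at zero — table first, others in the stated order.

table();
translate([513, 84, 685]) chair();
translate([616, -562, 0]) stool();
translate([616, 834, 0]) stool();
translate([-526, 136, 0]) stool();
translate([1758, 136, 0]) stool();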